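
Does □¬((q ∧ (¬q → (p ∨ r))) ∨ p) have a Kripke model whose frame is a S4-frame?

Satisfiable (open branch found)

1. □¬((q ∧ (¬q → (p ∨ r))) ∨ p), 0
2. ¬((q ∧ (¬q → (p ∨ r))) ∨ p), 0
3. ¬(q ∧ (¬q → (p ∨ r))), 0
4. ¬p, 0
5. ¬(¬q → (p ∨ r)), 0
6. ¬q, 0
7. ¬(p ∨ r), 0
8. ¬r, 0
Accessibility: 0R0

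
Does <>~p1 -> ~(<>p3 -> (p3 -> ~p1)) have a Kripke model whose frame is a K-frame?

Yes, satisfiable

1. <>~p1 -> ~(<>p3 -> (p3 -> ~p1)), 0
2. ~(<>p3 -> (p3 -> ~p1)), 0
3. <>p3, 0
4. ~(p3 -> ~p1), 0
5. p3, 0
6. p1, 0
7. p3, 1
Accessibility: 0R1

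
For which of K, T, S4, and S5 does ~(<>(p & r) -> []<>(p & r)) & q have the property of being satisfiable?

S4-tableau for the formula:
1. ~(<>(p & r) -> []<>(p & r)) & q, u
2. ~(<>(p & r) -> []<>(p & r)), u   [&-rule on 1]
3. q, u   [&-rule on 1]
4. <>(p & r), u   [~->-rule on 2]
5. ~[]<>(p & r), u   [~->-rule on 2]
6. p & r, v   [<>-rule on 4: fresh world v, uRv]
7. p, v   [&-rule on 6]
8. r, v   [&-rule on 6]
9. ~<>(p & r), w   [~[]-rule on 5: fresh world w, uRw]
10. ~(p & r), w   [~<>-rule on 9 via wRw]
11. ~r, w   [~&-rule on 10 (branches; this branch)]
Accessibility: uRu, uRv, uRw, vRv, wRw
Complete open branch: satisfiable in S4, hence also in K, T (this S4-model is also a K-model and a T-model).
S5-tableau for the formula:
1. ~(<>(p & r) -> []<>(p & r)) & q, u
2. ~(<>(p & r) -> []<>(p & r)), u   [&-rule on 1]
3. q, u   [&-rule on 1]
4. <>(p & r), u   [~->-rule on 2]
5. ~[]<>(p & r), u   [~->-rule on 2]
6. p & r, v   [<>-rule on 4: fresh world v, uRv]
7. p, v   [&-rule on 6]
8. r, v   [&-rule on 6]
9. ~<>(p & r), w   [~[]-rule on 5: fresh world w, uRw]
10. ~(p & r), u   [~<>-rule on 9 via wRu]
11. ~(p & r), v   [~<>-rule on 9 via wRv]
12. ~(p & r), w   [~<>-rule on 9 via wRw]
13. ~r, u   [~&-rule on 10 (branches; this branch)]
14. ~r, v   [~&-rule on 11 (branches; this branch)]
Accessibility: uRu, uRv, uRw, vRu, vRv, vRw, wRu, wRv, wRw
Branch closes: r and ~r both at v.
Every branch closes (one shown): unsatisfiable in S5.

K, T, S4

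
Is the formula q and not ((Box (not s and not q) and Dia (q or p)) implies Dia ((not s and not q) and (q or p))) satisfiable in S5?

1. q and not ((Box (not s and not q) and Dia (q or p)) implies Dia ((not s and not q) and (q or p))), 0
2. q, 0   [and-rule on 1]
3. not ((Box (not s and not q) and Dia (q or p)) implies Dia ((not s and not q) and (q or p))), 0   [and-rule on 1]
4. Box (not s and not q) and Dia (q or p), 0   [neg-implies-rule on 3]
5. not Dia ((not s and not q) and (q or p)), 0   [neg-implies-rule on 3]
6. Box (not s and not q), 0   [and-rule on 4]
7. Dia (q or p), 0   [and-rule on 4]
8. not ((not s and not q) and (q or p)), 0   [neg-Dia-rule on 5 via 0R0]
9. not s and not q, 0   [Box-rule on 6 via 0R0]
10. not s, 0   [and-rule on 9]
11. not q, 0   [and-rule on 9]
Accessibility: 0R0
Branch closes: q and not q both at 0.
Every branch closes; the branch above is one of them.

Unsatisfiable (every branch closes)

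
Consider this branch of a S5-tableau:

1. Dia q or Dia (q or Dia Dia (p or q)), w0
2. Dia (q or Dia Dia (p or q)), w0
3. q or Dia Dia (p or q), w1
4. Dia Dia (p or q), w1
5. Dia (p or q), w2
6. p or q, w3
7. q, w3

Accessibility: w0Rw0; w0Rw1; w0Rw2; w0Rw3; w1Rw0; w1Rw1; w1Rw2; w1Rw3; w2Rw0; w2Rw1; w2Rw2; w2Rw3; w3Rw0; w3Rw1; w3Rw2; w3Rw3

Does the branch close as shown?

No atom appears with both signs at the same world.

No, open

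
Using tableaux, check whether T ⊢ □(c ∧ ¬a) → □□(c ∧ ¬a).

Tableau for the negation ¬(□(c ∧ ¬a) → □□(c ∧ ¬a)):
1. ¬(□(c ∧ ¬a) → □□(c ∧ ¬a)), w0
2. □(c ∧ ¬a), w0   [¬→-rule on 1]
3. ¬□□(c ∧ ¬a), w0   [¬→-rule on 1]
4. c ∧ ¬a, w0   [□-rule on 2 via w0Rw0]
5. c, w0   [∧-rule on 4]
6. ¬a, w0   [∧-rule on 4]
7. ¬□(c ∧ ¬a), w1   [¬□-rule on 3: fresh world w1, w0Rw1]
8. c ∧ ¬a, w1   [□-rule on 2 via w0Rw1]
9. c, w1   [∧-rule on 8]
10. ¬a, w1   [∧-rule on 8]
11. ¬(c ∧ ¬a), w2   [¬□-rule on 7: fresh world w2, w1Rw2]
12. a, w2   [¬∧-rule on 11 (branches; this branch)]
Accessibility: w0Rw0, w0Rw1, w1Rw1, w1Rw2, w2Rw2
The negation has an open branch (countermodel exists).

No, not valid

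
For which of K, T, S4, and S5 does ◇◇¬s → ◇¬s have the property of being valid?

S4-tableau for the negation ¬(◇◇¬s → ◇¬s):
1. ¬(◇◇¬s → ◇¬s), 0
2. ◇◇¬s, 0
3. ¬◇¬s, 0
4. s, 0
5. ◇¬s, 1
6. s, 1
7. ¬s, 2
8. s, 2
Accessibility: 0R0, 0R1, 0R2, 1R1, 1R2, 2R2
Branch closes: s and ¬s both at 2.
Every branch closes (one shown): valid in S4, hence also in S5 (every theorem of S4 is a theorem of S5).
T-tableau for the negation ¬(◇◇¬s → ◇¬s):
1. ¬(◇◇¬s → ◇¬s), 0
2. ◇◇¬s, 0
3. ¬◇¬s, 0
4. s, 0
5. ◇¬s, 1
6. s, 1
7. ¬s, 2
Accessibility: 0R0, 0R1, 1R1, 1R2, 2R2
Complete open branch: countermodel on a T-frame, so not valid in T, nor in K (the same frame is also a K-frame).

S4, S5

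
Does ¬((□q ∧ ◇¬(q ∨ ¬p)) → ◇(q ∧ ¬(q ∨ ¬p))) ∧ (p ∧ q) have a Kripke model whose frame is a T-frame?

1. ¬((□q ∧ ◇¬(q ∨ ¬p)) → ◇(q ∧ ¬(q ∨ ¬p))) ∧ (p ∧ q), 0
2. ¬((□q ∧ ◇¬(q ∨ ¬p)) → ◇(q ∧ ¬(q ∨ ¬p))), 0
3. p ∧ q, 0
4. □q ∧ ◇¬(q ∨ ¬p), 0
5. ¬◇(q ∧ ¬(q ∨ ¬p)), 0
6. p, 0
7. q, 0
8. □q, 0
9. ◇¬(q ∨ ¬p), 0
10. ¬(q ∧ ¬(q ∨ ¬p)), 0
11. q ∨ ¬p, 0
12. ¬(q ∨ ¬p), 1
13. ¬q, 1
14. p, 1
15. ¬(q ∧ ¬(q ∨ ¬p)), 1
16. q, 1
Accessibility: 0R0, 0R1, 1R1
Branch closes: q and ¬q both at 1.
All branches of the tableau close; one closing branch shown above.

Unsatisfiable (every branch closes)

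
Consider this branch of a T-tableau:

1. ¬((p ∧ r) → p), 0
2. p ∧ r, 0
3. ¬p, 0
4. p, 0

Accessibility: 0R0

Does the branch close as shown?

Closed

Both p and ¬p appear at 0.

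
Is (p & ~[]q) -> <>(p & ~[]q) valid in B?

Tableau for the negation ~((p & ~[]q) -> <>(p & ~[]q)):
1. ~((p & ~[]q) -> <>(p & ~[]q)), w0
2. p & ~[]q, w0
3. ~<>(p & ~[]q), w0
4. p, w0
5. ~[]q, w0
6. ~(p & ~[]q), w0
7. []q, w0
8. q, w0
9. ~q, w1
10. ~(p & ~[]q), w1
11. q, w1
Accessibility: w0Rw0, w0Rw1, w1Rw0, w1Rw1
Branch closes: q and ~q both at w1.
All branches of the negation close; one closing branch shown above.

Valid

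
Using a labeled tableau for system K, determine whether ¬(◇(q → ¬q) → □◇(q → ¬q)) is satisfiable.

1. ¬(◇(q → ¬q) → □◇(q → ¬q)), u
2. ◇(q → ¬q), u
3. ¬□◇(q → ¬q), u
4. q → ¬q, v
5. ¬q, v
6. ¬◇(q → ¬q), w
Accessibility: uRv, uRw

Satisfiable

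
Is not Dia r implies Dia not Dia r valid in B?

Tableau for the negation not (not Dia r implies Dia not Dia r):
1. not (not Dia r implies Dia not Dia r), 0
2. not Dia r, 0
3. not Dia not Dia r, 0
4. not r, 0
5. Dia r, 0
6. r, 1
7. not r, 1
Accessibility: 0R0, 0R1, 1R0, 1R1
Branch closes: r and not r both at 1.
Every branch of the negation's tableau closes; the branch above is one of them.

Yes, valid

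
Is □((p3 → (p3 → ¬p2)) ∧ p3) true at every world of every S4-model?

Not valid

Tableau for the negation ¬□((p3 → (p3 → ¬p2)) ∧ p3):
1. ¬□((p3 → (p3 → ¬p2)) ∧ p3), u
2. ¬((p3 → (p3 → ¬p2)) ∧ p3), v   [¬□-rule on 1: fresh world v, uRv]
3. ¬p3, v   [¬∧-rule on 2 (branches; this branch)]
Accessibility: uRu, uRv, vRv
The negation has an open branch (countermodel exists).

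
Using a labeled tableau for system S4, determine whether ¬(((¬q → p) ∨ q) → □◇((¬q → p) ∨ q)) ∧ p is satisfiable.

1. ¬(((¬q → p) ∨ q) → □◇((¬q → p) ∨ q)) ∧ p, 0
2. ¬(((¬q → p) ∨ q) → □◇((¬q → p) ∨ q)), 0   [∧-rule on 1]
3. p, 0   [∧-rule on 1]
4. (¬q → p) ∨ q, 0   [¬→-rule on 2]
5. ¬□◇((¬q → p) ∨ q), 0   [¬→-rule on 2]
6. q, 0   [∨-rule on 4 (branches; this branch)]
7. ¬◇((¬q → p) ∨ q), 1   [¬□-rule on 5: fresh world 1, 0R1]
8. ¬((¬q → p) ∨ q), 1   [¬◇-rule on 7 via 1R1]
9. ¬(¬q → p), 1   [¬∨-rule on 8]
10. ¬q, 1   [¬∨-rule on 8]
11. ¬p, 1   [¬→-rule on 9]
Accessibility: 0R0, 0R1, 1R1

Satisfiable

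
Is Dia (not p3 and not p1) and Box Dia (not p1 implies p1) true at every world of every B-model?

Invalid (countermodel exists)

Tableau for the negation not (Dia (not p3 and not p1) and Box Dia (not p1 implies p1)):
1. not (Dia (not p3 and not p1) and Box Dia (not p1 implies p1)), u
2. not Box Dia (not p1 implies p1), u   [neg-and-rule on 1 (branches; this branch)]
3. not Dia (not p1 implies p1), v   [neg-Box-rule on 2: fresh world v, uRv]
4. not (not p1 implies p1), u   [neg-Dia-rule on 3 via vRu]
5. not p1, u   [neg-implies-rule on 4]
6. not (not p1 implies p1), v   [neg-Dia-rule on 3 via vRv]
7. not p1, v   [neg-implies-rule on 6]
Accessibility: uRu, uRv, vRu, vRv
The negation has an open branch (countermodel exists).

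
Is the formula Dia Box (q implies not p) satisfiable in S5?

Yes, satisfiable

1. Dia Box (q implies not p), w0
2. Box (q implies not p), w1
3. q implies not p, w0
4. q implies not p, w1
5. not p, w0
6. not p, w1
Accessibility: w0Rw0, w0Rw1, w1Rw0, w1Rw1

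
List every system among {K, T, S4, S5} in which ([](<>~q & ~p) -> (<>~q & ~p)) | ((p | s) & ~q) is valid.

T-tableau for the negation ~(([](<>~q & ~p) -> (<>~q & ~p)) | ((p | s) & ~q)):
1. ~(([](<>~q & ~p) -> (<>~q & ~p)) | ((p | s) & ~q)), u
2. ~([](<>~q & ~p) -> (<>~q & ~p)), u
3. ~((p | s) & ~q), u
4. [](<>~q & ~p), u
5. ~(<>~q & ~p), u
6. <>~q & ~p, u
7. <>~q, u
8. ~p, u
9. ~(p | s), u
10. ~s, u
11. ~<>~q, u
12. q, u
13. ~q, v
14. <>~q & ~p, v
15. <>~q, v
16. ~p, v
17. q, v
Accessibility: uRu, uRv, vRv
Branch closes: q and ~q both at v.
Every branch closes (one shown): valid in T, hence also in S4, S5 (every theorem of T is a theorem of S4 and S5).
K-tableau for the negation ~(([](<>~q & ~p) -> (<>~q & ~p)) | ((p | s) & ~q)):
1. ~(([](<>~q & ~p) -> (<>~q & ~p)) | ((p | s) & ~q)), u
2. ~([](<>~q & ~p) -> (<>~q & ~p)), u
3. ~((p | s) & ~q), u
4. [](<>~q & ~p), u
5. ~(<>~q & ~p), u
6. q, u
7. p, u
Complete open branch: countermodel on a K-frame, so not valid in K.

T, S4, S5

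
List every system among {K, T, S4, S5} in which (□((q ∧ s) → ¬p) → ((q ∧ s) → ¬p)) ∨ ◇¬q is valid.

T, S4, S5

T-tableau for the negation ¬((□((q ∧ s) → ¬p) → ((q ∧ s) → ¬p)) ∨ ◇¬q):
1. ¬((□((q ∧ s) → ¬p) → ((q ∧ s) → ¬p)) ∨ ◇¬q), 0
2. ¬(□((q ∧ s) → ¬p) → ((q ∧ s) → ¬p)), 0   [¬∨-rule on 1]
3. ¬◇¬q, 0   [¬∨-rule on 1]
4. □((q ∧ s) → ¬p), 0   [¬→-rule on 2]
5. ¬((q ∧ s) → ¬p), 0   [¬→-rule on 2]
6. q ∧ s, 0   [¬→-rule on 5]
7. p, 0   [¬→-rule on 5]
8. q, 0   [∧-rule on 6]
9. s, 0   [∧-rule on 6]
10. (q ∧ s) → ¬p, 0   [□-rule on 4 via 0R0]
11. ¬(q ∧ s), 0   [→-rule on 10 (branches; this branch)]
12. ¬s, 0   [¬∧-rule on 11 (branches; this branch)]
Accessibility: 0R0
Branch closes: s and ¬s both at 0.
Every branch closes (one shown): valid in T, hence also in S4, S5 (every theorem of T is a theorem of S4 and S5).
K-tableau for the negation ¬((□((q ∧ s) → ¬p) → ((q ∧ s) → ¬p)) ∨ ◇¬q):
1. ¬((□((q ∧ s) → ¬p) → ((q ∧ s) → ¬p)) ∨ ◇¬q), 0
2. ¬(□((q ∧ s) → ¬p) → ((q ∧ s) → ¬p)), 0   [¬∨-rule on 1]
3. ¬◇¬q, 0   [¬∨-rule on 1]
4. □((q ∧ s) → ¬p), 0   [¬→-rule on 2]
5. ¬((q ∧ s) → ¬p), 0   [¬→-rule on 2]
6. q ∧ s, 0   [¬→-rule on 5]
7. p, 0   [¬→-rule on 5]
8. q, 0   [∧-rule on 6]
9. s, 0   [∧-rule on 6]
Complete open branch: countermodel on a K-frame, so not valid in K.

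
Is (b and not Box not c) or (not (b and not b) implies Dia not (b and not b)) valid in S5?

Yes, valid

Tableau for the negation not ((b and not Box not c) or (not (b and not b) implies Dia not (b and not b))):
1. not ((b and not Box not c) or (not (b and not b) implies Dia not (b and not b))), u
2. not (b and not Box not c), u
3. not (not (b and not b) implies Dia not (b and not b)), u
4. not (b and not b), u
5. not Dia not (b and not b), u
6. b and not b, u
7. b, u
8. not b, u
Accessibility: uRu
Branch closes: b and not b both at u.
Every branch of the negation's tableau closes; the branch above is one of them.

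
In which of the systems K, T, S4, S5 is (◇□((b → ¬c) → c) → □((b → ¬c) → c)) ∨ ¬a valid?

S5

S4-tableau for the negation ¬((◇□((b → ¬c) → c) → □((b → ¬c) → c)) ∨ ¬a):
1. ¬((◇□((b → ¬c) → c) → □((b → ¬c) → c)) ∨ ¬a), w0
2. ¬(◇□((b → ¬c) → c) → □((b → ¬c) → c)), w0
3. a, w0
4. ◇□((b → ¬c) → c), w0
5. ¬□((b → ¬c) → c), w0
6. □((b → ¬c) → c), w1
7. (b → ¬c) → c, w1
8. c, w1
9. ¬((b → ¬c) → c), w2
10. b → ¬c, w2
11. ¬c, w2
Accessibility: w0Rw0, w0Rw1, w0Rw2, w1Rw1, w2Rw2
Complete open branch: countermodel on an S4-frame, so not valid in S4, nor in K, T (the same frame is also a K-frame and a T-frame).
S5-tableau for the negation ¬((◇□((b → ¬c) → c) → □((b → ¬c) → c)) ∨ ¬a):
1. ¬((◇□((b → ¬c) → c) → □((b → ¬c) → c)) ∨ ¬a), w0
2. ¬(◇□((b → ¬c) → c) → □((b → ¬c) → c)), w0
3. a, w0
4. ◇□((b → ¬c) → c), w0
5. ¬□((b → ¬c) → c), w0
6. □((b → ¬c) → c), w1
7. (b → ¬c) → c, w0
8. (b → ¬c) → c, w1
9. ¬(b → ¬c), w0
10. b, w0
11. c, w0
12. ¬(b → ¬c), w1
13. b, w1
14. c, w1
15. ¬((b → ¬c) → c), w2
16. b → ¬c, w2
17. ¬c, w2
18. (b → ¬c) → c, w2
19. ¬(b → ¬c), w2
20. b, w2
21. c, w2
Accessibility: w0Rw0, w0Rw1, w0Rw2, w1Rw0, w1Rw1, w1Rw2, w2Rw0, w2Rw1, w2Rw2
Branch closes: c and ¬c both at w2.
Every branch closes (one shown): valid in S5.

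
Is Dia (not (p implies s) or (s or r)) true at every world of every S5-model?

Tableau for the negation not Dia (not (p implies s) or (s or r)):
1. not Dia (not (p implies s) or (s or r)), u
2. not (not (p implies s) or (s or r)), u   [neg-Dia-rule on 1 via uRu]
3. p implies s, u   [neg-or-rule on 2]
4. not (s or r), u   [neg-or-rule on 2]
5. not s, u   [neg-or-rule on 4]
6. not r, u   [neg-or-rule on 4]
7. not p, u   [implies-rule on 3 (branches; this branch)]
Accessibility: uRu
The negation has an open branch (countermodel exists).

No, not valid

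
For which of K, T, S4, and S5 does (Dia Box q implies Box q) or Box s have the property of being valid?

S5-tableau for the negation not ((Dia Box q implies Box q) or Box s):
1. not ((Dia Box q implies Box q) or Box s), 0
2. not (Dia Box q implies Box q), 0
3. not Box s, 0
4. Dia Box q, 0
5. not Box q, 0
6. not s, 1
7. Box q, 2
8. q, 0
9. q, 1
10. q, 2
11. not q, 3
12. q, 3
Accessibility: 0R0, 0R1, 0R2, 0R3, 1R0, 1R1, 1R2, 1R3, 2R0, 2R1, 2R2, 2R3, 3R0, 3R1, 3R2, 3R3
Branch closes: q and not q both at 3.
Every branch closes (one shown): valid in S5.
S4-tableau for the negation not ((Dia Box q implies Box q) or Box s):
1. not ((Dia Box q implies Box q) or Box s), 0
2. not (Dia Box q implies Box q), 0
3. not Box s, 0
4. Dia Box q, 0
5. not Box q, 0
6. not s, 1
7. Box q, 2
8. q, 2
9. not q, 3
Accessibility: 0R0, 0R1, 0R2, 0R3, 1R1, 2R2, 3R3
Complete open branch: countermodel on an S4-frame, so not valid in S4, nor in K, T (the same frame is also a K-frame and a T-frame).

S5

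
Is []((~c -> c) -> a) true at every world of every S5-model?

Not valid

Tableau for the negation ~[]((~c -> c) -> a):
1. ~[]((~c -> c) -> a), 0
2. ~((~c -> c) -> a), 1   [~[]-rule on 1: fresh world 1, 0R1]
3. ~c -> c, 1   [~->-rule on 2]
4. ~a, 1   [~->-rule on 2]
5. c, 1   [->-rule on 3 (branches; this branch)]
Accessibility: 0R0, 0R1, 1R0, 1R1
The negation has an open branch (countermodel exists).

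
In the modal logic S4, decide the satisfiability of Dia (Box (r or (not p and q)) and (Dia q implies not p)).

Yes, satisfiable

1. Dia (Box (r or (not p and q)) and (Dia q implies not p)), u
2. Box (r or (not p and q)) and (Dia q implies not p), v
3. Box (r or (not p and q)), v
4. Dia q implies not p, v
5. r or (not p and q), v
6. not p, v
7. not p and q, v
8. q, v
Accessibility: uRu, uRv, vRv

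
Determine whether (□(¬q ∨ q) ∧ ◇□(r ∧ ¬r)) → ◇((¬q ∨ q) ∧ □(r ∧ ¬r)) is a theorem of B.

Yes, valid

Tableau for the negation ¬((□(¬q ∨ q) ∧ ◇□(r ∧ ¬r)) → ◇((¬q ∨ q) ∧ □(r ∧ ¬r))):
1. ¬((□(¬q ∨ q) ∧ ◇□(r ∧ ¬r)) → ◇((¬q ∨ q) ∧ □(r ∧ ¬r))), u
2. □(¬q ∨ q) ∧ ◇□(r ∧ ¬r), u
3. ¬◇((¬q ∨ q) ∧ □(r ∧ ¬r)), u
4. □(¬q ∨ q), u
5. ◇□(r ∧ ¬r), u
6. ¬((¬q ∨ q) ∧ □(r ∧ ¬r)), u
7. ¬q ∨ q, u
8. ¬□(r ∧ ¬r), u
9. q, u
10. □(r ∧ ¬r), v
11. ¬((¬q ∨ q) ∧ □(r ∧ ¬r)), v
12. ¬q ∨ q, v
13. r ∧ ¬r, u
14. r, u
15. ¬r, u
Accessibility: uRu, uRv, vRu, vRv
Branch closes: r and ¬r both at u.
Every branch of the negation's tableau closes; the branch above is one of them.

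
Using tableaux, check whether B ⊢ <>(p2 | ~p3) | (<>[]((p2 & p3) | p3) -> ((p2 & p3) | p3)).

Tableau for the negation ~(<>(p2 | ~p3) | (<>[]((p2 & p3) | p3) -> ((p2 & p3) | p3))):
1. ~(<>(p2 | ~p3) | (<>[]((p2 & p3) | p3) -> ((p2 & p3) | p3))), w0
2. ~<>(p2 | ~p3), w0
3. ~(<>[]((p2 & p3) | p3) -> ((p2 & p3) | p3)), w0
4. <>[]((p2 & p3) | p3), w0
5. ~((p2 & p3) | p3), w0
6. ~(p2 & p3), w0
7. ~p3, w0
8. ~(p2 | ~p3), w0
9. ~p2, w0
10. p3, w0
Accessibility: w0Rw0
Branch closes: p3 and ~p3 both at w0.
All branches of the negation close; one closing branch shown above.

Yes, valid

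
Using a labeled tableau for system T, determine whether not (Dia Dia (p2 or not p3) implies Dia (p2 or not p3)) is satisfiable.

Satisfiable (open branch found)

1. not (Dia Dia (p2 or not p3) implies Dia (p2 or not p3)), u
2. Dia Dia (p2 or not p3), u
3. not Dia (p2 or not p3), u
4. not (p2 or not p3), u
5. not p2, u
6. p3, u
7. Dia (p2 or not p3), v
8. not (p2 or not p3), v
9. not p2, v
10. p3, v
11. p2 or not p3, w
12. not p3, w
Accessibility: uRu, uRv, vRv, vRw, wRw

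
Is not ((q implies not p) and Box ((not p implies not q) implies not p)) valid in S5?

Tableau for the negation (q implies not p) and Box ((not p implies not q) implies not p):
1. (q implies not p) and Box ((not p implies not q) implies not p), w0
2. q implies not p, w0
3. Box ((not p implies not q) implies not p), w0
4. (not p implies not q) implies not p, w0
5. not p, w0
Accessibility: w0Rw0
The negation has an open branch (countermodel exists).

Not valid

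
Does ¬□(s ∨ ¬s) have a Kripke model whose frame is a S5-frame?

1. ¬□(s ∨ ¬s), 0
2. ¬(s ∨ ¬s), 1
3. ¬s, 1
4. s, 1
Accessibility: 0R0, 0R1, 1R0, 1R1
Branch closes: s and ¬s both at 1.
Every branch closes; the branch above is one of them.

No, unsatisfiable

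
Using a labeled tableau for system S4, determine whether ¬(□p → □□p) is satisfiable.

1. ¬(□p → □□p), w0
2. □p, w0
3. ¬□□p, w0
4. p, w0
5. ¬□p, w1
6. p, w1
7. ¬p, w2
8. p, w2
Accessibility: w0Rw0, w0Rw1, w0Rw2, w1Rw1, w1Rw2, w2Rw2
Branch closes: p and ¬p both at w2.
Every branch closes; the branch above is one of them.

No, unsatisfiable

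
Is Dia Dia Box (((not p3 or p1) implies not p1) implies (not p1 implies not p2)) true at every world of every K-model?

Tableau for the negation not Dia Dia Box (((not p3 or p1) implies not p1) implies (not p1 implies not p2)):
1. not Dia Dia Box (((not p3 or p1) implies not p1) implies (not p1 implies not p2)), u
The negation has an open branch (countermodel exists).

Not valid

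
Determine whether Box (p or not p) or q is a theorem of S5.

Valid

Tableau for the negation not (Box (p or not p) or q):
1. not (Box (p or not p) or q), 0
2. not Box (p or not p), 0
3. not q, 0
4. not (p or not p), 1
5. not p, 1
6. p, 1
Accessibility: 0R0, 0R1, 1R0, 1R1
Branch closes: p and not p both at 1.
Every branch of the negation's tableau closes; the branch above is one of them.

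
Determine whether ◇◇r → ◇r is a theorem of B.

Not valid

Tableau for the negation ¬(◇◇r → ◇r):
1. ¬(◇◇r → ◇r), u
2. ◇◇r, u
3. ¬◇r, u
4. ¬r, u
5. ◇r, v
6. ¬r, v
7. r, w
Accessibility: uRu, uRv, vRu, vRv, vRw, wRv, wRw
The negation has an open branch (countermodel exists).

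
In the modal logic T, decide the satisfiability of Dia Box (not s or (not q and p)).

Satisfiable

1. Dia Box (not s or (not q and p)), 0
2. Box (not s or (not q and p)), 1   [Dia-rule on 1: fresh world 1, 0R1]
3. not s or (not q and p), 1   [Box-rule on 2 via 1R1]
4. not q and p, 1   [or-rule on 3 (branches; this branch)]
5. not q, 1   [and-rule on 4]
6. p, 1   [and-rule on 4]
Accessibility: 0R0, 0R1, 1R1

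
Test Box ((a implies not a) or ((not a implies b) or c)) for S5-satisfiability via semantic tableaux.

1. Box ((a implies not a) or ((not a implies b) or c)), w0
2. (a implies not a) or ((not a implies b) or c), w0   [Box-rule on 1 via w0Rw0]
3. (not a implies b) or c, w0   [or-rule on 2 (branches; this branch)]
4. c, w0   [or-rule on 3 (branches; this branch)]
Accessibility: w0Rw0

Satisfiable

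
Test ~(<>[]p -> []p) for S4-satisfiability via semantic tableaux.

Yes, satisfiable

1. ~(<>[]p -> []p), u
2. <>[]p, u
3. ~[]p, u
4. []p, v
5. p, v
6. ~p, w
Accessibility: uRu, uRv, uRw, vRv, wRw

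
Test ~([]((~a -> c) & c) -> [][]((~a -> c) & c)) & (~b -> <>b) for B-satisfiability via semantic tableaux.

1. ~([]((~a -> c) & c) -> [][]((~a -> c) & c)) & (~b -> <>b), u
2. ~([]((~a -> c) & c) -> [][]((~a -> c) & c)), u   [&-rule on 1]
3. ~b -> <>b, u   [&-rule on 1]
4. []((~a -> c) & c), u   [~->-rule on 2]
5. ~[][]((~a -> c) & c), u   [~->-rule on 2]
6. (~a -> c) & c, u   [[]-rule on 4 via uRu]
7. ~a -> c, u   [&-rule on 6]
8. c, u   [&-rule on 6]
9. <>b, u   [->-rule on 3 (branches; this branch)]
10. ~[]((~a -> c) & c), v   [~[]-rule on 5: fresh world v, uRv]
11. (~a -> c) & c, v   [[]-rule on 4 via uRv]
12. ~a -> c, v   [&-rule on 11]
13. c, v   [&-rule on 11]
14. b, w   [<>-rule on 9: fresh world w, uRw]
15. (~a -> c) & c, w   [[]-rule on 4 via uRw]
16. ~a -> c, w   [&-rule on 15]
17. c, w   [&-rule on 15]
18. ~((~a -> c) & c), x   [~[]-rule on 10: fresh world x, vRx]
19. ~c, x   [~&-rule on 18 (branches; this branch)]
Accessibility: uRu, uRv, uRw, vRu, vRv, vRx, wRu, wRw, xRv, xRx

Satisfiable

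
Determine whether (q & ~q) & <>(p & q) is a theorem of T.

Invalid (countermodel exists)

Tableau for the negation ~((q & ~q) & <>(p & q)):
1. ~((q & ~q) & <>(p & q)), 0
2. ~<>(p & q), 0
3. ~(p & q), 0
4. ~q, 0
Accessibility: 0R0
The negation has an open branch (countermodel exists).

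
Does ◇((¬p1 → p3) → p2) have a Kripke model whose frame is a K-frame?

1. ◇((¬p1 → p3) → p2), 0
2. (¬p1 → p3) → p2, 1
3. p2, 1
Accessibility: 0R1

Satisfiable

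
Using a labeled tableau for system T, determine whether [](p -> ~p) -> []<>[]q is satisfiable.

Yes, satisfiable

1. [](p -> ~p) -> []<>[]q, u
2. []<>[]q, u
3. <>[]q, u
4. []q, v
5. <>[]q, v
6. q, v
7. []q, w
8. q, w
Accessibility: uRu, uRv, vRv, vRw, wRw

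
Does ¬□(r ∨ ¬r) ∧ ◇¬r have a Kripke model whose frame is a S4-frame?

1. ¬□(r ∨ ¬r) ∧ ◇¬r, w0
2. ¬□(r ∨ ¬r), w0   [∧-rule on 1]
3. ◇¬r, w0   [∧-rule on 1]
4. ¬(r ∨ ¬r), w1   [¬□-rule on 2: fresh world w1, w0Rw1]
5. ¬r, w1   [¬∨-rule on 4]
6. r, w1   [¬∨-rule on 4]
Accessibility: w0Rw0, w0Rw1, w1Rw1
Branch closes: r and ¬r both at w1.
Every branch closes; the branch above is one of them.

Unsatisfiable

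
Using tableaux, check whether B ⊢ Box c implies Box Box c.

Tableau for the negation not (Box c implies Box Box c):
1. not (Box c implies Box Box c), w0
2. Box c, w0
3. not Box Box c, w0
4. c, w0
5. not Box c, w1
6. c, w1
7. not c, w2
Accessibility: w0Rw0, w0Rw1, w1Rw0, w1Rw1, w1Rw2, w2Rw1, w2Rw2
The negation has an open branch (countermodel exists).

No, not valid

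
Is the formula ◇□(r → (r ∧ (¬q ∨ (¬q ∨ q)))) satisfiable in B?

Yes, satisfiable

1. ◇□(r → (r ∧ (¬q ∨ (¬q ∨ q)))), u
2. □(r → (r ∧ (¬q ∨ (¬q ∨ q)))), v   [◇-rule on 1: fresh world v, uRv]
3. r → (r ∧ (¬q ∨ (¬q ∨ q))), u   [□-rule on 2 via vRu]
4. r → (r ∧ (¬q ∨ (¬q ∨ q))), v   [□-rule on 2 via vRv]
5. r ∧ (¬q ∨ (¬q ∨ q)), u   [→-rule on 3 (branches; this branch)]
6. r, u   [∧-rule on 5]
7. ¬q ∨ (¬q ∨ q), u   [∧-rule on 5]
8. r ∧ (¬q ∨ (¬q ∨ q)), v   [→-rule on 4 (branches; this branch)]
9. r, v   [∧-rule on 8]
10. ¬q ∨ (¬q ∨ q), v   [∧-rule on 8]
11. ¬q ∨ q, u   [∨-rule on 7 (branches; this branch)]
12. ¬q ∨ q, v   [∨-rule on 10 (branches; this branch)]
13. q, u   [∨-rule on 11 (branches; this branch)]
14. q, v   [∨-rule on 12 (branches; this branch)]
Accessibility: uRu, uRv, vRu, vRv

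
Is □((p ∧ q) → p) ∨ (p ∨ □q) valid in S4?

Yes, valid

Tableau for the negation ¬(□((p ∧ q) → p) ∨ (p ∨ □q)):
1. ¬(□((p ∧ q) → p) ∨ (p ∨ □q)), w0
2. ¬□((p ∧ q) → p), w0   [¬∨-rule on 1]
3. ¬(p ∨ □q), w0   [¬∨-rule on 1]
4. ¬p, w0   [¬∨-rule on 3]
5. ¬□q, w0   [¬∨-rule on 3]
6. ¬((p ∧ q) → p), w1   [¬□-rule on 2: fresh world w1, w0Rw1]
7. p ∧ q, w1   [¬→-rule on 6]
8. ¬p, w1   [¬→-rule on 6]
9. p, w1   [∧-rule on 7]
10. q, w1   [∧-rule on 7]
Accessibility: w0Rw0, w0Rw1, w1Rw1
Branch closes: p and ¬p both at w1.
Every branch of the negation's tableau closes; the branch above is one of them.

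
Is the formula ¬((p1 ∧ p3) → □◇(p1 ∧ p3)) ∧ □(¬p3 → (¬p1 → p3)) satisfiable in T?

1. ¬((p1 ∧ p3) → □◇(p1 ∧ p3)) ∧ □(¬p3 → (¬p1 → p3)), u
2. ¬((p1 ∧ p3) → □◇(p1 ∧ p3)), u
3. □(¬p3 → (¬p1 → p3)), u
4. p1 ∧ p3, u
5. ¬□◇(p1 ∧ p3), u
6. p1, u
7. p3, u
8. ¬p3 → (¬p1 → p3), u
9. ¬p1 → p3, u
10. ¬◇(p1 ∧ p3), v
11. ¬p3 → (¬p1 → p3), v
12. ¬(p1 ∧ p3), v
13. ¬p1 → p3, v
14. ¬p3, v
15. p1, v
Accessibility: uRu, uRv, vRv

Satisfiable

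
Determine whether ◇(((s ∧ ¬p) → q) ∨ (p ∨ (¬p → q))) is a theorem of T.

Not valid

Tableau for the negation ¬◇(((s ∧ ¬p) → q) ∨ (p ∨ (¬p → q))):
1. ¬◇(((s ∧ ¬p) → q) ∨ (p ∨ (¬p → q))), w0
2. ¬(((s ∧ ¬p) → q) ∨ (p ∨ (¬p → q))), w0   [¬◇-rule on 1 via w0Rw0]
3. ¬((s ∧ ¬p) → q), w0   [¬∨-rule on 2]
4. ¬(p ∨ (¬p → q)), w0   [¬∨-rule on 2]
5. s ∧ ¬p, w0   [¬→-rule on 3]
6. ¬q, w0   [¬→-rule on 3]
7. ¬p, w0   [¬∨-rule on 4]
8. ¬(¬p → q), w0   [¬∨-rule on 4]
9. s, w0   [∧-rule on 5]
Accessibility: w0Rw0
The negation has an open branch (countermodel exists).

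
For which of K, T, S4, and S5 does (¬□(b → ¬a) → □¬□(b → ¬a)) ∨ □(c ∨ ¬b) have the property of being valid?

S5

S4-tableau for the negation ¬((¬□(b → ¬a) → □¬□(b → ¬a)) ∨ □(c ∨ ¬b)):
1. ¬((¬□(b → ¬a) → □¬□(b → ¬a)) ∨ □(c ∨ ¬b)), u
2. ¬(¬□(b → ¬a) → □¬□(b → ¬a)), u
3. ¬□(c ∨ ¬b), u
4. ¬□(b → ¬a), u
5. ¬□¬□(b → ¬a), u
6. ¬(c ∨ ¬b), v
7. ¬c, v
8. b, v
9. ¬(b → ¬a), w
10. b, w
11. a, w
12. □(b → ¬a), x
13. b → ¬a, x
14. ¬a, x
Accessibility: uRu, uRv, uRw, uRx, vRv, wRw, xRx
Complete open branch: countermodel on an S4-frame, so not valid in S4, nor in K, T (the same frame is also a K-frame and a T-frame).
S5-tableau for the negation ¬((¬□(b → ¬a) → □¬□(b → ¬a)) ∨ □(c ∨ ¬b)):
1. ¬((¬□(b → ¬a) → □¬□(b → ¬a)) ∨ □(c ∨ ¬b)), u
2. ¬(¬□(b → ¬a) → □¬□(b → ¬a)), u
3. ¬□(c ∨ ¬b), u
4. ¬□(b → ¬a), u
5. ¬□¬□(b → ¬a), u
6. ¬(c ∨ ¬b), v
7. ¬c, v
8. b, v
9. ¬(b → ¬a), w
10. b, w
11. a, w
12. □(b → ¬a), x
13. b → ¬a, u
14. b → ¬a, v
15. b → ¬a, w
16. b → ¬a, x
17. ¬a, u
18. ¬a, v
19. ¬a, w
Accessibility: uRu, uRv, uRw, uRx, vRu, vRv, vRw, vRx, wRu, wRv, wRw, wRx, xRu, xRv, xRw, xRx
Branch closes: a and ¬a both at w.
Every branch closes (one shown): valid in S5.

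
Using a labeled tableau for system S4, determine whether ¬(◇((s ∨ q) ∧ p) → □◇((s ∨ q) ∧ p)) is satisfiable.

1. ¬(◇((s ∨ q) ∧ p) → □◇((s ∨ q) ∧ p)), u
2. ◇((s ∨ q) ∧ p), u
3. ¬□◇((s ∨ q) ∧ p), u
4. (s ∨ q) ∧ p, v
5. s ∨ q, v
6. p, v
7. q, v
8. ¬◇((s ∨ q) ∧ p), w
9. ¬((s ∨ q) ∧ p), w
10. ¬p, w
Accessibility: uRu, uRv, uRw, vRv, wRw

Satisfiable (open branch found)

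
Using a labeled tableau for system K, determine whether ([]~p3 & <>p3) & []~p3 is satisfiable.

Unsatisfiable (every branch closes)

1. ([]~p3 & <>p3) & []~p3, 0
2. []~p3 & <>p3, 0   [&-rule on 1]
3. []~p3, 0   [&-rule on 1]
4. <>p3, 0   [&-rule on 2]
5. p3, 1   [<>-rule on 4: fresh world 1, 0R1]
6. ~p3, 1   [[]-rule on 3 via 0R1]
Accessibility: 0R1
Branch closes: p3 and ~p3 both at 1.
Every branch closes; the branch above is one of them.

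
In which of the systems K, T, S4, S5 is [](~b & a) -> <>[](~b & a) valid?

K-tableau for the negation ~([](~b & a) -> <>[](~b & a)):
1. ~([](~b & a) -> <>[](~b & a)), u
2. [](~b & a), u
3. ~<>[](~b & a), u
Complete open branch: countermodel on a K-frame, so not valid in K.
T-tableau for the negation ~([](~b & a) -> <>[](~b & a)):
1. ~([](~b & a) -> <>[](~b & a)), u
2. [](~b & a), u
3. ~<>[](~b & a), u
4. ~b & a, u
5. ~b, u
6. a, u
7. ~[](~b & a), u
8. ~(~b & a), v
9. ~b & a, v
10. ~b, v
11. a, v
12. ~[](~b & a), v
13. ~a, v
Accessibility: uRu, uRv, vRv
Branch closes: a and ~a both at v.
Every branch closes (one shown): valid in T, hence also in S4, S5 (every theorem of T is a theorem of S4 and S5).

T, S4, S5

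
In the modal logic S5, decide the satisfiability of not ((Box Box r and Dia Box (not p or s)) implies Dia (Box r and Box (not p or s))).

1. not ((Box Box r and Dia Box (not p or s)) implies Dia (Box r and Box (not p or s))), 0
2. Box Box r and Dia Box (not p or s), 0   [neg-implies-rule on 1]
3. not Dia (Box r and Box (not p or s)), 0   [neg-implies-rule on 1]
4. Box Box r, 0   [and-rule on 2]
5. Dia Box (not p or s), 0   [and-rule on 2]
6. not (Box r and Box (not p or s)), 0   [neg-Dia-rule on 3 via 0R0]
7. Box r, 0   [Box-rule on 4 via 0R0]
8. r, 0   [Box-rule on 7 via 0R0]
9. not Box (not p or s), 0   [neg-and-rule on 6 (branches; this branch)]
10. Box (not p or s), 1   [Dia-rule on 5: fresh world 1, 0R1]
11. not (Box r and Box (not p or s)), 1   [neg-Dia-rule on 3 via 0R1]
12. Box r, 1   [Box-rule on 4 via 0R1]
13. r, 1   [Box-rule on 7 via 0R1]
14. not p or s, 0   [Box-rule on 10 via 1R0]
15. not p or s, 1   [Box-rule on 10 via 1R1]
16. not Box (not p or s), 1   [neg-and-rule on 11 (branches; this branch)]
17. s, 0   [or-rule on 14 (branches; this branch)]
18. s, 1   [or-rule on 15 (branches; this branch)]
19. not (not p or s), 2   [neg-Box-rule on 9: fresh world 2, 0R2]
20. p, 2   [neg-or-rule on 19]
21. not s, 2   [neg-or-rule on 19]
22. not (Box r and Box (not p or s)), 2   [neg-Dia-rule on 3 via 0R2]
23. Box r, 2   [Box-rule on 4 via 0R2]
24. r, 2   [Box-rule on 7 via 0R2]
25. not p or s, 2   [Box-rule on 10 via 1R2]
26. not Box (not p or s), 2   [neg-and-rule on 22 (branches; this branch)]
27. s, 2   [or-rule on 25 (branches; this branch)]
Accessibility: 0R0, 0R1, 0R2, 1R0, 1R1, 1R2, 2R0, 2R1, 2R2
Branch closes: s and not s both at 2.
All branches of the tableau close; one closing branch shown above.

Unsatisfiable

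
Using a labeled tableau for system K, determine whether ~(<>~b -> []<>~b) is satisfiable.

1. ~(<>~b -> []<>~b), 0
2. <>~b, 0
3. ~[]<>~b, 0
4. ~b, 1
5. ~<>~b, 2
Accessibility: 0R1, 0R2

Satisfiable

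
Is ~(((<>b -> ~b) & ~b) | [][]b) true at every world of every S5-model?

Tableau for the negation ((<>b -> ~b) & ~b) | [][]b:
1. ((<>b -> ~b) & ~b) | [][]b, w0
2. [][]b, w0   [|-rule on 1 (branches; this branch)]
3. []b, w0   [[]-rule on 2 via w0Rw0]
4. b, w0   [[]-rule on 3 via w0Rw0]
Accessibility: w0Rw0
The negation has an open branch (countermodel exists).

Not valid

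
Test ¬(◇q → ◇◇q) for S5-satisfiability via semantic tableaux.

1. ¬(◇q → ◇◇q), w0
2. ◇q, w0
3. ¬◇◇q, w0
4. ¬◇q, w0
5. ¬q, w0
6. q, w1
7. ¬◇q, w1
8. ¬q, w1
Accessibility: w0Rw0, w0Rw1, w1Rw0, w1Rw1
Branch closes: q and ¬q both at w1.
Every branch closes; the branch above is one of them.

No, unsatisfiable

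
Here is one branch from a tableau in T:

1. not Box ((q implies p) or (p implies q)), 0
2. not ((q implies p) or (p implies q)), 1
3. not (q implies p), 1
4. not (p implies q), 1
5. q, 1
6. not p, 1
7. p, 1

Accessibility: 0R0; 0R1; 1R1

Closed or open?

Yes, closed

Both p and not p appear at 1.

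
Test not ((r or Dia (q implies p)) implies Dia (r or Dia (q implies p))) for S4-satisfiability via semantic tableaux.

Unsatisfiable (every branch closes)

1. not ((r or Dia (q implies p)) implies Dia (r or Dia (q implies p))), u
2. r or Dia (q implies p), u   [neg-implies-rule on 1]
3. not Dia (r or Dia (q implies p)), u   [neg-implies-rule on 1]
4. not (r or Dia (q implies p)), u   [neg-Dia-rule on 3 via uRu]
5. not r, u   [neg-or-rule on 4]
6. not Dia (q implies p), u   [neg-or-rule on 4]
7. not (q implies p), u   [neg-Dia-rule on 6 via uRu]
8. q, u   [neg-implies-rule on 7]
9. not p, u   [neg-implies-rule on 7]
10. Dia (q implies p), u   [or-rule on 2 (branches; this branch)]
11. q implies p, v   [Dia-rule on 10: fresh world v, uRv]
12. not (r or Dia (q implies p)), v   [neg-Dia-rule on 3 via uRv]
13. not r, v   [neg-or-rule on 12]
14. not Dia (q implies p), v   [neg-or-rule on 12]
15. not (q implies p), v   [neg-Dia-rule on 6 via uRv]
16. q, v   [neg-implies-rule on 15]
17. not p, v   [neg-implies-rule on 15]
18. p, v   [implies-rule on 11 (branches; this branch)]
Accessibility: uRu, uRv, vRv
Branch closes: p and not p both at v.
Every branch closes; the branch above is one of them.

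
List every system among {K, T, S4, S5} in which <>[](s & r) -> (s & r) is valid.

S4-tableau for the negation ~(<>[](s & r) -> (s & r)):
1. ~(<>[](s & r) -> (s & r)), w0
2. <>[](s & r), w0
3. ~(s & r), w0
4. ~r, w0
5. [](s & r), w1
6. s & r, w1
7. s, w1
8. r, w1
Accessibility: w0Rw0, w0Rw1, w1Rw1
Complete open branch: countermodel on an S4-frame, so not valid in S4, nor in K, T (the same frame is also a K-frame and a T-frame).
S5-tableau for the negation ~(<>[](s & r) -> (s & r)):
1. ~(<>[](s & r) -> (s & r)), w0
2. <>[](s & r), w0
3. ~(s & r), w0
4. ~r, w0
5. [](s & r), w1
6. s & r, w0
7. s, w0
8. r, w0
Accessibility: w0Rw0, w0Rw1, w1Rw0, w1Rw1
Branch closes: r and ~r both at w0.
Every branch closes (one shown): valid in S5.

S5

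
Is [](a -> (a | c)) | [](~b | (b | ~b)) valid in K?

Tableau for the negation ~([](a -> (a | c)) | [](~b | (b | ~b))):
1. ~([](a -> (a | c)) | [](~b | (b | ~b))), 0
2. ~[](a -> (a | c)), 0
3. ~[](~b | (b | ~b)), 0
4. ~(a -> (a | c)), 1
5. a, 1
6. ~(a | c), 1
7. ~a, 1
8. ~c, 1
Accessibility: 0R1
Branch closes: a and ~a both at 1.
Every branch of the negation's tableau closes; the branch above is one of them.

Valid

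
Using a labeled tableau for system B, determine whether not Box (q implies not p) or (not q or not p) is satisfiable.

1. not Box (q implies not p) or (not q or not p), w0
2. not q or not p, w0
3. not p, w0
Accessibility: w0Rw0

Satisfiable (open branch found)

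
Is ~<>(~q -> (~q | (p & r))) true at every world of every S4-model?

Tableau for the negation <>(~q -> (~q | (p & r))):
1. <>(~q -> (~q | (p & r))), 0
2. ~q -> (~q | (p & r)), 1
3. ~q | (p & r), 1
4. p & r, 1
5. p, 1
6. r, 1
Accessibility: 0R0, 0R1, 1R1
The negation has an open branch (countermodel exists).

No, not valid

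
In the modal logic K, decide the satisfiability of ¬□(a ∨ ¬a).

1. ¬□(a ∨ ¬a), 0
2. ¬(a ∨ ¬a), 1
3. ¬a, 1
4. a, 1
Accessibility: 0R1
Branch closes: a and ¬a both at 1.
All branches of the tableau close; one closing branch shown above.

Unsatisfiable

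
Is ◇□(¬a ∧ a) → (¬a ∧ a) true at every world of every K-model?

No, not valid

Tableau for the negation ¬(◇□(¬a ∧ a) → (¬a ∧ a)):
1. ¬(◇□(¬a ∧ a) → (¬a ∧ a)), w0
2. ◇□(¬a ∧ a), w0
3. ¬(¬a ∧ a), w0
4. ¬a, w0
5. □(¬a ∧ a), w1
Accessibility: w0Rw1
The negation has an open branch (countermodel exists).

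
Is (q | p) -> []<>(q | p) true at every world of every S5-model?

Tableau for the negation ~((q | p) -> []<>(q | p)):
1. ~((q | p) -> []<>(q | p)), w0
2. q | p, w0   [~->-rule on 1]
3. ~[]<>(q | p), w0   [~->-rule on 1]
4. p, w0   [|-rule on 2 (branches; this branch)]
5. ~<>(q | p), w1   [~[]-rule on 3: fresh world w1, w0Rw1]
6. ~(q | p), w0   [~<>-rule on 5 via w1Rw0]
7. ~q, w0   [~|-rule on 6]
8. ~p, w0   [~|-rule on 6]
Accessibility: w0Rw0, w0Rw1, w1Rw0, w1Rw1
Branch closes: p and ~p both at w0.
All branches of the negation close; one closing branch shown above.

Valid in S5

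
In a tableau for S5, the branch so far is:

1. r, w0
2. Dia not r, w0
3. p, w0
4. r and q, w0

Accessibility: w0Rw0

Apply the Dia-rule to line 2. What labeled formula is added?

a fresh world w1 with w0Rw1, and not r at w1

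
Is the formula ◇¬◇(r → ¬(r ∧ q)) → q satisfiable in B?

Satisfiable

1. ◇¬◇(r → ¬(r ∧ q)) → q, w0
2. q, w0
Accessibility: w0Rw0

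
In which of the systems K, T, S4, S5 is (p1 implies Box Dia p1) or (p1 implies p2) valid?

S4-tableau for the negation not ((p1 implies Box Dia p1) or (p1 implies p2)):
1. not ((p1 implies Box Dia p1) or (p1 implies p2)), 0
2. not (p1 implies Box Dia p1), 0   [neg-or-rule on 1]
3. not (p1 implies p2), 0   [neg-or-rule on 1]
4. p1, 0   [neg-implies-rule on 2]
5. not Box Dia p1, 0   [neg-implies-rule on 2]
6. not p2, 0   [neg-implies-rule on 3]
7. not Dia p1, 1   [neg-Box-rule on 5: fresh world 1, 0R1]
8. not p1, 1   [neg-Dia-rule on 7 via 1R1]
Accessibility: 0R0, 0R1, 1R1
Complete open branch: countermodel on an S4-frame, so not valid in S4, nor in K, T (the same frame is also a K-frame and a T-frame).
S5-tableau for the negation not ((p1 implies Box Dia p1) or (p1 implies p2)):
1. not ((p1 implies Box Dia p1) or (p1 implies p2)), 0
2. not (p1 implies Box Dia p1), 0   [neg-or-rule on 1]
3. not (p1 implies p2), 0   [neg-or-rule on 1]
4. p1, 0   [neg-implies-rule on 2]
5. not Box Dia p1, 0   [neg-implies-rule on 2]
6. not p2, 0   [neg-implies-rule on 3]
7. not Dia p1, 1   [neg-Box-rule on 5: fresh world 1, 0R1]
8. not p1, 0   [neg-Dia-rule on 7 via 1R0]
Accessibility: 0R0, 0R1, 1R0, 1R1
Branch closes: p1 and not p1 both at 0.
Every branch closes (one shown): valid in S5.

S5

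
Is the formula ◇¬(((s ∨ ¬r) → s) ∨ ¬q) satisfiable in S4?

Yes, satisfiable

1. ◇¬(((s ∨ ¬r) → s) ∨ ¬q), u
2. ¬(((s ∨ ¬r) → s) ∨ ¬q), v   [◇-rule on 1: fresh world v, uRv]
3. ¬((s ∨ ¬r) → s), v   [¬∨-rule on 2]
4. q, v   [¬∨-rule on 2]
5. s ∨ ¬r, v   [¬→-rule on 3]
6. ¬s, v   [¬→-rule on 3]
7. ¬r, v   [∨-rule on 5 (branches; this branch)]
Accessibility: uRu, uRv, vRv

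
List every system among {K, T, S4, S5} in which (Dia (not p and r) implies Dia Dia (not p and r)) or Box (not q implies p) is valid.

T, S4, S5

K-tableau for the negation not ((Dia (not p and r) implies Dia Dia (not p and r)) or Box (not q implies p)):
1. not ((Dia (not p and r) implies Dia Dia (not p and r)) or Box (not q implies p)), 0
2. not (Dia (not p and r) implies Dia Dia (not p and r)), 0
3. not Box (not q implies p), 0
4. Dia (not p and r), 0
5. not Dia Dia (not p and r), 0
6. not (not q implies p), 1
7. not q, 1
8. not p, 1
9. not Dia (not p and r), 1
10. not p and r, 2
11. not p, 2
12. r, 2
13. not Dia (not p and r), 2
Accessibility: 0R1, 0R2
Complete open branch: countermodel on a K-frame, so not valid in K.
T-tableau for the negation not ((Dia (not p and r) implies Dia Dia (not p and r)) or Box (not q implies p)):
1. not ((Dia (not p and r) implies Dia Dia (not p and r)) or Box (not q implies p)), 0
2. not (Dia (not p and r) implies Dia Dia (not p and r)), 0
3. not Box (not q implies p), 0
4. Dia (not p and r), 0
5. not Dia Dia (not p and r), 0
6. not Dia (not p and r), 0
7. not (not p and r), 0
8. not r, 0
9. not (not q implies p), 1
10. not q, 1
11. not p, 1
12. not Dia (not p and r), 1
13. not (not p and r), 1
14. not r, 1
15. not p and r, 2
16. not p, 2
17. r, 2
18. not Dia (not p and r), 2
19. not (not p and r), 2
20. not r, 2
Accessibility: 0R0, 0R1, 0R2, 1R1, 2R2
Branch closes: r and not r both at 2.
Every branch closes (one shown): valid in T, hence also in S4, S5 (every theorem of T is a theorem of S4 and S5).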